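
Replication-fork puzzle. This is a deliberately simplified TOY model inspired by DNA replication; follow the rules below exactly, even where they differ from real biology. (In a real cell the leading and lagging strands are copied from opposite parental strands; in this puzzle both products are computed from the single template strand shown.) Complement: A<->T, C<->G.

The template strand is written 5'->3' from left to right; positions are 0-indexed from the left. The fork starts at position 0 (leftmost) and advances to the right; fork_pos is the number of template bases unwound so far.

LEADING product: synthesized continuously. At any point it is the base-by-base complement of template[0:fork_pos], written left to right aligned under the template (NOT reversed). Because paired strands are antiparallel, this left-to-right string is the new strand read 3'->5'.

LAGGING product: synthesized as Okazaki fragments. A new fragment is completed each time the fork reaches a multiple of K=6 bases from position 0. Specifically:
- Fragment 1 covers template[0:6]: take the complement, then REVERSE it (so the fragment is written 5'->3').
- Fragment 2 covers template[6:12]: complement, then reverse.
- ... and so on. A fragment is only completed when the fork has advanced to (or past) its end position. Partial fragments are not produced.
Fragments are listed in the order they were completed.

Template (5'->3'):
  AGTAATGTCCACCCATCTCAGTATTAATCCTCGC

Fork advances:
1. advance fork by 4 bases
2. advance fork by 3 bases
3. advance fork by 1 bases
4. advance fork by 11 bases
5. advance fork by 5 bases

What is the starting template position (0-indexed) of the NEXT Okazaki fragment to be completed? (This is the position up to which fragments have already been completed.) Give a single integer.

Answer: 24

Derivation:
Step 1: advance 4 -> fork_pos = 0 + 4 = 4. Next multiple of 6 is 6 (not reached); still 0 fragment(s).
Step 2: advance 3 -> fork_pos = 4 + 3 = 7. Reached multiple(s) of 6: 6 -> fragment 1 completed (1 total).
Step 3: advance 1 -> fork_pos = 7 + 1 = 8. Next multiple of 6 is 12 (not reached); still 1 fragment(s).
Step 4: advance 11 -> fork_pos = 8 + 11 = 19. Reached multiple(s) of 6: 12, 18 -> fragments 2-3 completed (3 total).
Step 5: advance 5 -> fork_pos = 19 + 5 = 24. Reached multiple(s) of 6: 24 -> fragment 4 completed (4 total).
4 fragment(s) completed, covering template[0:24] (4 x 6 = 24). The next fragment, fragment 5, covers template[24:30], so it starts at position 24.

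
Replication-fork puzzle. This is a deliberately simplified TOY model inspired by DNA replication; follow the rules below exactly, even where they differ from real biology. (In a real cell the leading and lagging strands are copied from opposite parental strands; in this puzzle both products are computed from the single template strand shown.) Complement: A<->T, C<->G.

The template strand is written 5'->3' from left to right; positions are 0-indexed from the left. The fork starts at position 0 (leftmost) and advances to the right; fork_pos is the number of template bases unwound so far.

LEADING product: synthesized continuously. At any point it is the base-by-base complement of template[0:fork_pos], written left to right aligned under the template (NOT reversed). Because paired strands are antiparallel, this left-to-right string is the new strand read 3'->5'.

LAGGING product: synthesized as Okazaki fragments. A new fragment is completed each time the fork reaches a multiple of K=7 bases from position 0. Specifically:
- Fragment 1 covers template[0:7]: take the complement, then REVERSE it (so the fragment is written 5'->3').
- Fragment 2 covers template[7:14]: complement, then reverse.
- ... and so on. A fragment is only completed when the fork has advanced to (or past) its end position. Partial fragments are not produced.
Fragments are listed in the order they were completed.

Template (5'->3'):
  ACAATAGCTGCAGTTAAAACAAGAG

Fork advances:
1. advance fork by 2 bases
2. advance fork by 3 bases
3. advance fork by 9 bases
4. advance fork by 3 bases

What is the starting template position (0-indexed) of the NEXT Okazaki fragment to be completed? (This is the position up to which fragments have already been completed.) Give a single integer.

Answer: 14

Derivation:
Step 1: advance 2 -> fork_pos = 0 + 2 = 2. Next multiple of 7 is 7 (not reached); still 0 fragment(s).
Step 2: advance 3 -> fork_pos = 2 + 3 = 5. Next multiple of 7 is 7 (not reached); still 0 fragment(s).
Step 3: advance 9 -> fork_pos = 5 + 9 = 14. Reached multiple(s) of 7: 7, 14 -> fragments 1-2 completed (2 total).
Step 4: advance 3 -> fork_pos = 14 + 3 = 17. Next multiple of 7 is 21 (not reached); still 2 fragment(s).
2 fragment(s) completed, covering template[0:14] (2 x 7 = 14). The next fragment, fragment 3, covers template[14:21], so it starts at position 14.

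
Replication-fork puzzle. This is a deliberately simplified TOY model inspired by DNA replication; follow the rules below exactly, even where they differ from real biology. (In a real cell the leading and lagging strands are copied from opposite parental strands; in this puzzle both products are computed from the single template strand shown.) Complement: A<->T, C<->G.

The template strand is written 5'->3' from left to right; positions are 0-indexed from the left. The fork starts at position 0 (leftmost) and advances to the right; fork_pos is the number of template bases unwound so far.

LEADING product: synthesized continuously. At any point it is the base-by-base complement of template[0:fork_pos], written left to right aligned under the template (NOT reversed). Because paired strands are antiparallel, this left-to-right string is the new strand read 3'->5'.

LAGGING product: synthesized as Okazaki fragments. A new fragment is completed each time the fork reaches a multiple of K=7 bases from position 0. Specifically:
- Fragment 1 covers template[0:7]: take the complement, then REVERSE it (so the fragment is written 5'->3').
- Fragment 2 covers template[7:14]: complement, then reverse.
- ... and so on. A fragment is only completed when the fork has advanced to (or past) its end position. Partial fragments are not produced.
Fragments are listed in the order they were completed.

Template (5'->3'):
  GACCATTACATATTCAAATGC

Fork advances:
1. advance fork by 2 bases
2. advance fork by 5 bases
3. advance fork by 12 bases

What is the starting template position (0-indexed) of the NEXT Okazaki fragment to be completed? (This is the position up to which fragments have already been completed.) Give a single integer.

Step 1: advance 2 -> fork_pos = 0 + 2 = 2. Next multiple of 7 is 7 (not reached); still 0 fragment(s).
Step 2: advance 5 -> fork_pos = 2 + 5 = 7. Reached multiple(s) of 7: 7 -> fragment 1 completed (1 total).
Step 3: advance 12 -> fork_pos = 7 + 12 = 19. Reached multiple(s) of 7: 14 -> fragment 2 completed (2 total).
2 fragment(s) completed, covering template[0:14] (2 x 7 = 14). The next fragment, fragment 3, covers template[14:21], so it starts at position 14.

Answer: 14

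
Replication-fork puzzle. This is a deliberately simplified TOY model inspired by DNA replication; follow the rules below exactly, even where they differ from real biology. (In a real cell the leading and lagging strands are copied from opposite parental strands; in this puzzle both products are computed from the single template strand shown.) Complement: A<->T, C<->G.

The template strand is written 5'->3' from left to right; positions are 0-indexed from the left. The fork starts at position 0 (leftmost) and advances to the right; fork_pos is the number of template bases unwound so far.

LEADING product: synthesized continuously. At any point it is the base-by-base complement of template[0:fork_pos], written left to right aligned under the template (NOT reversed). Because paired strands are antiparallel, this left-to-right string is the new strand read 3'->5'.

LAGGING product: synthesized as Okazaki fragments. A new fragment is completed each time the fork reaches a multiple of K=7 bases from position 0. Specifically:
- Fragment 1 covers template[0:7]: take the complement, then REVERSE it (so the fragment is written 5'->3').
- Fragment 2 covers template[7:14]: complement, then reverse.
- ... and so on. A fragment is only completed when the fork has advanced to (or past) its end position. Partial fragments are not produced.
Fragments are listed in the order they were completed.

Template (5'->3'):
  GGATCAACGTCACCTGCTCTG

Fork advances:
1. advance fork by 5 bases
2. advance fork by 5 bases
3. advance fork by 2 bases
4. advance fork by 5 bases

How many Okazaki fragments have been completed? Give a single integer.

Step 1: advance 5 -> fork_pos = 0 + 5 = 5. Next multiple of 7 is 7 (not reached); still 0 fragment(s).
Step 2: advance 5 -> fork_pos = 5 + 5 = 10. Reached multiple(s) of 7: 7 -> fragment 1 completed (1 total).
Step 3: advance 2 -> fork_pos = 10 + 2 = 12. Next multiple of 7 is 14 (not reached); still 1 fragment(s).
Step 4: advance 5 -> fork_pos = 12 + 5 = 17. Reached multiple(s) of 7: 14 -> fragment 2 completed (2 total).
Check: final fork_pos = 17; the multiples of 7 that are <= 17 are 7..14 -> 17 // 7 = 2 completed fragment(s).

Answer: 2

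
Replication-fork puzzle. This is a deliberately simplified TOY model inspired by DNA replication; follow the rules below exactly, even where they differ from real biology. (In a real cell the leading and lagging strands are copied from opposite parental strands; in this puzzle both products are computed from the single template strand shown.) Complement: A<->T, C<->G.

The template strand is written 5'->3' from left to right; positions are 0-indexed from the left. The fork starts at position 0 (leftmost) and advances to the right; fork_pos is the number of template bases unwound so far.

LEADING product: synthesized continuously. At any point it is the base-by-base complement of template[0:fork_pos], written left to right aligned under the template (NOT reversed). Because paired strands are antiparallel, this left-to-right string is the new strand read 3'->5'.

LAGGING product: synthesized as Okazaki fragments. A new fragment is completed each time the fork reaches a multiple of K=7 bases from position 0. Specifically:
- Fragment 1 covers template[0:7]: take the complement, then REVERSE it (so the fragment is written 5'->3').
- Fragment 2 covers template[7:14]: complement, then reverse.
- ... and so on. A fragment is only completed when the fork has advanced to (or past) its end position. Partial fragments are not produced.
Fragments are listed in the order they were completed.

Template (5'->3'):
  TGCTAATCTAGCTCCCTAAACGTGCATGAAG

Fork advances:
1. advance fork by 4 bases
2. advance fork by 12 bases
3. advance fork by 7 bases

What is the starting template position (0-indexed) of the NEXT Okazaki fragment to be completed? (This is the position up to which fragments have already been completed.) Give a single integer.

Step 1: advance 4 -> fork_pos = 0 + 4 = 4. Next multiple of 7 is 7 (not reached); still 0 fragment(s).
Step 2: advance 12 -> fork_pos = 4 + 12 = 16. Reached multiple(s) of 7: 7, 14 -> fragments 1-2 completed (2 total).
Step 3: advance 7 -> fork_pos = 16 + 7 = 23. Reached multiple(s) of 7: 21 -> fragment 3 completed (3 total).
3 fragment(s) completed, covering template[0:21] (3 x 7 = 21). The next fragment, fragment 4, covers template[21:28], so it starts at position 21.

Answer: 21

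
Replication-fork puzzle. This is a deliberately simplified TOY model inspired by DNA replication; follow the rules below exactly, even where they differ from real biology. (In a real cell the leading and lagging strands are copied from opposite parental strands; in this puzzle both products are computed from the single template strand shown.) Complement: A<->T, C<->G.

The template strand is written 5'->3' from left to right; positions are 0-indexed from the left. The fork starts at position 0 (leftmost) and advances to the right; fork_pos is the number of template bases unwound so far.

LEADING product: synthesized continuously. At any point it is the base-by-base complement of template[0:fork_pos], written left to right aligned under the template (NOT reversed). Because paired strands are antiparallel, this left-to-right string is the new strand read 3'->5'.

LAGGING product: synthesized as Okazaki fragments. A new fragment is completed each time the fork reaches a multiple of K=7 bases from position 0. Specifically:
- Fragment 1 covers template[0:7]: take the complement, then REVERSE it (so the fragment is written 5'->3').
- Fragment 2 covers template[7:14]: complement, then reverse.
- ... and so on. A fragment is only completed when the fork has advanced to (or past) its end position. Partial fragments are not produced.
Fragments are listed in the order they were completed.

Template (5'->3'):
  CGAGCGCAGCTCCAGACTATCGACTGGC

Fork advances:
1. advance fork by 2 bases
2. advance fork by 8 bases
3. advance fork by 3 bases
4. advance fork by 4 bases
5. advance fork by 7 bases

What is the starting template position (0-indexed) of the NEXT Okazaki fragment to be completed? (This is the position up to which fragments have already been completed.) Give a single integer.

Step 1: advance 2 -> fork_pos = 0 + 2 = 2. Next multiple of 7 is 7 (not reached); still 0 fragment(s).
Step 2: advance 8 -> fork_pos = 2 + 8 = 10. Reached multiple(s) of 7: 7 -> fragment 1 completed (1 total).
Step 3: advance 3 -> fork_pos = 10 + 3 = 13. Next multiple of 7 is 14 (not reached); still 1 fragment(s).
Step 4: advance 4 -> fork_pos = 13 + 4 = 17. Reached multiple(s) of 7: 14 -> fragment 2 completed (2 total).
Step 5: advance 7 -> fork_pos = 17 + 7 = 24. Reached multiple(s) of 7: 21 -> fragment 3 completed (3 total).
3 fragment(s) completed, covering template[0:21] (3 x 7 = 21). The next fragment, fragment 4, covers template[21:28], so it starts at position 21.

Answer: 21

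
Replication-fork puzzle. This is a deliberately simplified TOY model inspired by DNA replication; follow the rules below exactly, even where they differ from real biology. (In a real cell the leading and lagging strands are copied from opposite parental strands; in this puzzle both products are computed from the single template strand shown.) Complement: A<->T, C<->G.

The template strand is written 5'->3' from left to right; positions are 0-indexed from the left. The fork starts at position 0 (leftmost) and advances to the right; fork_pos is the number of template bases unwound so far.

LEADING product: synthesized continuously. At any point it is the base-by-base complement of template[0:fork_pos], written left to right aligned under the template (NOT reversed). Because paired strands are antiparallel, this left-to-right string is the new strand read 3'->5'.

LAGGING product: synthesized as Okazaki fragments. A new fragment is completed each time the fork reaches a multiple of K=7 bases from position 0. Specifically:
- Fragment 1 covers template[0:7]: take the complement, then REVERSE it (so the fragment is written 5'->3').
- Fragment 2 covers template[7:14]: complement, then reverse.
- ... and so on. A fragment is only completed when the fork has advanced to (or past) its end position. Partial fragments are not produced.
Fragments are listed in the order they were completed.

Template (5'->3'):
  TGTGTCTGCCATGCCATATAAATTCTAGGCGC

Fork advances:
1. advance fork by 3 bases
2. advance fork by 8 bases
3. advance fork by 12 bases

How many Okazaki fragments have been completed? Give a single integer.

Step 1: advance 3 -> fork_pos = 0 + 3 = 3. Next multiple of 7 is 7 (not reached); still 0 fragment(s).
Step 2: advance 8 -> fork_pos = 3 + 8 = 11. Reached multiple(s) of 7: 7 -> fragment 1 completed (1 total).
Step 3: advance 12 -> fork_pos = 11 + 12 = 23. Reached multiple(s) of 7: 14, 21 -> fragments 2-3 completed (3 total).
Check: final fork_pos = 23; the multiples of 7 that are <= 23 are 7..21 -> 23 // 7 = 3 completed fragment(s).

Answer: 3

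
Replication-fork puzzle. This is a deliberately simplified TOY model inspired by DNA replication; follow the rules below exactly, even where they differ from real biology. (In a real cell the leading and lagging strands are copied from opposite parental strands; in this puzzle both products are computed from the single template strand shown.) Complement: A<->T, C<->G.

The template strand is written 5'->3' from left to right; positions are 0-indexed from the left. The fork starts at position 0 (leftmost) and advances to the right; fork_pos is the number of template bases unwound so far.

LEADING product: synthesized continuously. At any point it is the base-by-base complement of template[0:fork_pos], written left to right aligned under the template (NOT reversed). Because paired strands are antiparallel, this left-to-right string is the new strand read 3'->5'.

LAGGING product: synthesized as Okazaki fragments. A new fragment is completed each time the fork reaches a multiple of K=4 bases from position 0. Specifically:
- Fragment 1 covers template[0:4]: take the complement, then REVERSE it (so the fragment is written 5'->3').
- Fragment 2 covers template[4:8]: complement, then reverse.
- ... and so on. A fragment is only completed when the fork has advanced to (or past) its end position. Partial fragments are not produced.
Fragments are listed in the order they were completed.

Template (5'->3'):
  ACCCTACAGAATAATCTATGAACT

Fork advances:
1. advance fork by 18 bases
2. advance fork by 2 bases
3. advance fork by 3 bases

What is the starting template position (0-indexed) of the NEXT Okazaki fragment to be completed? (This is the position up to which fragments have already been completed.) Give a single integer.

Step 1: advance 18 -> fork_pos = 0 + 18 = 18. Reached multiple(s) of 4: 4, 8, 12, 16 -> fragments 1-4 completed (4 total).
Step 2: advance 2 -> fork_pos = 18 + 2 = 20. Reached multiple(s) of 4: 20 -> fragment 5 completed (5 total).
Step 3: advance 3 -> fork_pos = 20 + 3 = 23. Next multiple of 4 is 24 (not reached); still 5 fragment(s).
5 fragment(s) completed, covering template[0:20] (5 x 4 = 20). The next fragment, fragment 6, covers template[20:24], so it starts at position 20.

Answer: 20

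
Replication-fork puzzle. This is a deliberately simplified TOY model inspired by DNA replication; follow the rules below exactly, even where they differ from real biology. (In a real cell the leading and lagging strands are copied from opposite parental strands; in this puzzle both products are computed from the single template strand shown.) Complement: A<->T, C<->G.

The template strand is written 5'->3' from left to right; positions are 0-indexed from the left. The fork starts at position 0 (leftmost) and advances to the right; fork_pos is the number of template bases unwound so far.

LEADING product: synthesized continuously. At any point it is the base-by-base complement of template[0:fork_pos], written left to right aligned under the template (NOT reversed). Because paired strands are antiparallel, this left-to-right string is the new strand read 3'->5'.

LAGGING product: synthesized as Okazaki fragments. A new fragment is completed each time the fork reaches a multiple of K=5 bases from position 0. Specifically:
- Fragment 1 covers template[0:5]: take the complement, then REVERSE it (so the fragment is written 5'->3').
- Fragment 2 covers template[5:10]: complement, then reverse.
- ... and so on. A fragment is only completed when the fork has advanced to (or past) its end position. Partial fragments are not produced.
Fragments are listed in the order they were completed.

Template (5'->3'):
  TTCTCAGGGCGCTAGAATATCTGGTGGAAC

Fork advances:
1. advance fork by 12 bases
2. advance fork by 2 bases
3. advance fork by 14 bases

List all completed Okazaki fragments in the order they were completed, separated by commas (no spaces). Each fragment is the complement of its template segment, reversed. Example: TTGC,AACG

Step 1: advance 12 -> fork_pos = 0 + 12 = 12. Reached multiple(s) of 5: 5, 10 -> fragments 1-2 completed (2 total).
Step 2: advance 2 -> fork_pos = 12 + 2 = 14. Next multiple of 5 is 15 (not reached); still 2 fragment(s).
Step 3: advance 14 -> fork_pos = 14 + 14 = 28. Reached multiple(s) of 5: 15, 20, 25 -> fragments 3-5 completed (5 total).
Final fork_pos = 28, so 5 fragment(s) are complete. Build each: template segment -> complement -> reverse.
Fragment 1: template[0:5] = TTCTC -> complement AAGAG -> reversed GAGAA
Fragment 2: template[5:10] = AGGGC -> complement TCCCG -> reversed GCCCT
Fragment 3: template[10:15] = GCTAG -> complement CGATC -> reversed CTAGC
Fragment 4: template[15:20] = AATAT -> complement TTATA -> reversed ATATT
Fragment 5: template[20:25] = CTGGT -> complement GACCA -> reversed ACCAG

Answer: GAGAA,GCCCT,CTAGC,ATATT,ACCAG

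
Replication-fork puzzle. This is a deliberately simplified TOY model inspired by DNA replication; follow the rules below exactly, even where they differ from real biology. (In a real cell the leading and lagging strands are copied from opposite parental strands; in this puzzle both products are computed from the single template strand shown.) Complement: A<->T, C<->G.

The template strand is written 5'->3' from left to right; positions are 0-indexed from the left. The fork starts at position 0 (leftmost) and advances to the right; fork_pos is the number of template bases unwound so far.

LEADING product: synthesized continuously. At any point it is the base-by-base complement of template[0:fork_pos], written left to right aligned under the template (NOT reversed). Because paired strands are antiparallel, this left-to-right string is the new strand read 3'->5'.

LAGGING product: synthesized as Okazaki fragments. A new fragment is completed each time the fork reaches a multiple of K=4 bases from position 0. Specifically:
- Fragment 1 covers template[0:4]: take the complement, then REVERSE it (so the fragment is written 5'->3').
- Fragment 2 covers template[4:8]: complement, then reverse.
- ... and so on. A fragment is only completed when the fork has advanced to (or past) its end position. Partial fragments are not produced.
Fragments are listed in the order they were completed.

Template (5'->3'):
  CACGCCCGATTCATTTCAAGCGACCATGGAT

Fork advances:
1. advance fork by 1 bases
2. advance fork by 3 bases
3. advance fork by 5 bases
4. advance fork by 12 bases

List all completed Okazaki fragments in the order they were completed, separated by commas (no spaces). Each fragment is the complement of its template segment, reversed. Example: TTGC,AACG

Step 1: advance 1 -> fork_pos = 0 + 1 = 1. Next multiple of 4 is 4 (not reached); still 0 fragment(s).
Step 2: advance 3 -> fork_pos = 1 + 3 = 4. Reached multiple(s) of 4: 4 -> fragment 1 completed (1 total).
Step 3: advance 5 -> fork_pos = 4 + 5 = 9. Reached multiple(s) of 4: 8 -> fragment 2 completed (2 total).
Step 4: advance 12 -> fork_pos = 9 + 12 = 21. Reached multiple(s) of 4: 12, 16, 20 -> fragments 3-5 completed (5 total).
Final fork_pos = 21, so 5 fragment(s) are complete. Build each: template segment -> complement -> reverse.
Fragment 1: template[0:4] = CACG -> complement GTGC -> reversed CGTG
Fragment 2: template[4:8] = CCCG -> complement GGGC -> reversed CGGG
Fragment 3: template[8:12] = ATTC -> complement TAAG -> reversed GAAT
Fragment 4: template[12:16] = ATTT -> complement TAAA -> reversed AAAT
Fragment 5: template[16:20] = CAAG -> complement GTTC -> reversed CTTG

Answer: CGTG,CGGG,GAAT,AAAT,CTTG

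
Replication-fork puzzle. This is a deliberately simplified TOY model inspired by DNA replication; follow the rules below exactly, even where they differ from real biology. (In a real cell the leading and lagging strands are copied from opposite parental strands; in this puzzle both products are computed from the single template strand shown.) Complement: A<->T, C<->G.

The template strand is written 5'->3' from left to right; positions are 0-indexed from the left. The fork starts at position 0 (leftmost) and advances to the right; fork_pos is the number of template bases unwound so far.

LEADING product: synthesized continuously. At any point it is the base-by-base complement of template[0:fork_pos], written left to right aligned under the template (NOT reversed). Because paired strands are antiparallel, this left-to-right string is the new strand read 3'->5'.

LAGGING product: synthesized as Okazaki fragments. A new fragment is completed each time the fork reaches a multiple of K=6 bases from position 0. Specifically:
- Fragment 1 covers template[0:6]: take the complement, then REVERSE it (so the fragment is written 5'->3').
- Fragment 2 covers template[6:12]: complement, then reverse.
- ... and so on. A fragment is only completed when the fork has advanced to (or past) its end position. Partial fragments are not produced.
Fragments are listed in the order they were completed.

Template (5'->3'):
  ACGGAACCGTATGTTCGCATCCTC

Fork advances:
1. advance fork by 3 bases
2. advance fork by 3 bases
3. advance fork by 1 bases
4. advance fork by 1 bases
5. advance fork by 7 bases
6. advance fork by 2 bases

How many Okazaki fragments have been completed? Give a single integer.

Answer: 2

Derivation:
Step 1: advance 3 -> fork_pos = 0 + 3 = 3. Next multiple of 6 is 6 (not reached); still 0 fragment(s).
Step 2: advance 3 -> fork_pos = 3 + 3 = 6. Reached multiple(s) of 6: 6 -> fragment 1 completed (1 total).
Step 3: advance 1 -> fork_pos = 6 + 1 = 7. Next multiple of 6 is 12 (not reached); still 1 fragment(s).
Step 4: advance 1 -> fork_pos = 7 + 1 = 8. Next multiple of 6 is 12 (not reached); still 1 fragment(s).
Step 5: advance 7 -> fork_pos = 8 + 7 = 15. Reached multiple(s) of 6: 12 -> fragment 2 completed (2 total).
Step 6: advance 2 -> fork_pos = 15 + 2 = 17. Next multiple of 6 is 18 (not reached); still 2 fragment(s).
Check: final fork_pos = 17; the multiples of 6 that are <= 17 are 6..12 -> 17 // 6 = 2 completed fragment(s).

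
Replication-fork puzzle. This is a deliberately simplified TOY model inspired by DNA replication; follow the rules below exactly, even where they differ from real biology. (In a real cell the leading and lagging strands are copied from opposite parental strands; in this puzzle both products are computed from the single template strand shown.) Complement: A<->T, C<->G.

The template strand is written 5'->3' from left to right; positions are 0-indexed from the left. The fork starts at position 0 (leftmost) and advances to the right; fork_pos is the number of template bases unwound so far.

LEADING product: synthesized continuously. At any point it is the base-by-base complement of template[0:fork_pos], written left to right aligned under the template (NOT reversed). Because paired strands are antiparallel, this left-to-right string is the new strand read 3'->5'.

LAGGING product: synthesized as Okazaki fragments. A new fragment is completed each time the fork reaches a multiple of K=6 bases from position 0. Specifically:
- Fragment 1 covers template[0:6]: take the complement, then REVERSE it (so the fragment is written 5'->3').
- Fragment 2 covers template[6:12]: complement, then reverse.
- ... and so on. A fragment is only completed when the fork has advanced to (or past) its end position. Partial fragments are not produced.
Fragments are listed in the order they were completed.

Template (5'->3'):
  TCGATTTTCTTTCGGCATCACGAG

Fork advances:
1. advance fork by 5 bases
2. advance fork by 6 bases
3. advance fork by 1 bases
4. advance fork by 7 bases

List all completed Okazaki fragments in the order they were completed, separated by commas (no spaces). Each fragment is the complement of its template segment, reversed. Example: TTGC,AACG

Answer: AATCGA,AAAGAA,ATGCCG

Derivation:
Step 1: advance 5 -> fork_pos = 0 + 5 = 5. Next multiple of 6 is 6 (not reached); still 0 fragment(s).
Step 2: advance 6 -> fork_pos = 5 + 6 = 11. Reached multiple(s) of 6: 6 -> fragment 1 completed (1 total).
Step 3: advance 1 -> fork_pos = 11 + 1 = 12. Reached multiple(s) of 6: 12 -> fragment 2 completed (2 total).
Step 4: advance 7 -> fork_pos = 12 + 7 = 19. Reached multiple(s) of 6: 18 -> fragment 3 completed (3 total).
Final fork_pos = 19, so 3 fragment(s) are complete. Build each: template segment -> complement -> reverse.
Fragment 1: template[0:6] = TCGATT -> complement AGCTAA -> reversed AATCGA
Fragment 2: template[6:12] = TTCTTT -> complement AAGAAA -> reversed AAAGAA
Fragment 3: template[12:18] = CGGCAT -> complement GCCGTA -> reversed ATGCCG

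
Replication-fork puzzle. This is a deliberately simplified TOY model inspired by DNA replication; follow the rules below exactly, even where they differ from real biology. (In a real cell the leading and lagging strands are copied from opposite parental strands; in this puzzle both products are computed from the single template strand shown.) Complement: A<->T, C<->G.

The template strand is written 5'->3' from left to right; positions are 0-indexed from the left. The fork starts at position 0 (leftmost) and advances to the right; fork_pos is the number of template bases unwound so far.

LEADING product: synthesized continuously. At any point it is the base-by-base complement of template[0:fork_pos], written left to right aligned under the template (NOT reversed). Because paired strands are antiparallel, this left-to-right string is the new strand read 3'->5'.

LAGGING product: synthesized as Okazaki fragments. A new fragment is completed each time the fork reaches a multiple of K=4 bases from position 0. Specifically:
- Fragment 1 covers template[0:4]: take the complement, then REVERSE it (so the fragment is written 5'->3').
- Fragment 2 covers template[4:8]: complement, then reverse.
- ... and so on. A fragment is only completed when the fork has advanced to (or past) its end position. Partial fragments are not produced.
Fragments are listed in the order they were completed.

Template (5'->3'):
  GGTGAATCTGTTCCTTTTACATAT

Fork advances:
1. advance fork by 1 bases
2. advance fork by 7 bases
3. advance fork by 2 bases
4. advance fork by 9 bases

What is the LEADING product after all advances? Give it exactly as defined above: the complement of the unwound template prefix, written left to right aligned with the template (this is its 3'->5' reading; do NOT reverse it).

Answer: CCACTTAGACAAGGAAAAT

Derivation:
Step 1: advance 1 -> fork_pos = 0 + 1 = 1.
Step 2: advance 7 -> fork_pos = 1 + 7 = 8.
Step 3: advance 2 -> fork_pos = 8 + 2 = 10.
Step 4: advance 9 -> fork_pos = 10 + 9 = 19.
Unwound prefix: template[0:19] = GGTGAATCTGTTCCTTTTA
Complement it base by base (A<->T, C<->G), keeping left-to-right order:
  [0:5] GGTGA -> CCACT
  [5:10] ATCTG -> TAGAC
  [10:15] TTCCT -> AAGGA
  [15:19] TTTA -> AAAT
Concatenate: CCACTTAGACAAGGAAAAT (length 19; written aligned with the template, i.e. 3'->5').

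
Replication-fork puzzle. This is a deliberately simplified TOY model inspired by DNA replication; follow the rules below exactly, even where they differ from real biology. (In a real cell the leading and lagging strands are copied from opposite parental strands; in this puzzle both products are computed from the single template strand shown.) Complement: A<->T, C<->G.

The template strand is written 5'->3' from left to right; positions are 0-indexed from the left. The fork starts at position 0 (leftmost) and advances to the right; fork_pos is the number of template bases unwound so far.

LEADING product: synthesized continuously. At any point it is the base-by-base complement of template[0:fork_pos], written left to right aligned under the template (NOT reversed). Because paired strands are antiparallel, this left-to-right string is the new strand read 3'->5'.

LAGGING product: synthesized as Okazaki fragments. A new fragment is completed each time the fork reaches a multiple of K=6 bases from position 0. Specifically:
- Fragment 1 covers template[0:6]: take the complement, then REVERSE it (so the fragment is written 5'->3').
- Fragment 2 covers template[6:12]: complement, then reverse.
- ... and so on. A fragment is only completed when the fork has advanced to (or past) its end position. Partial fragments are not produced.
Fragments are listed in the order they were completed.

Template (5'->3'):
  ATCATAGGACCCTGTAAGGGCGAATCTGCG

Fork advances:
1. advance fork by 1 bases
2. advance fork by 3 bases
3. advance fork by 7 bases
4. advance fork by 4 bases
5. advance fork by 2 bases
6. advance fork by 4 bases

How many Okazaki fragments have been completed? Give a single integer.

Answer: 3

Derivation:
Step 1: advance 1 -> fork_pos = 0 + 1 = 1. Next multiple of 6 is 6 (not reached); still 0 fragment(s).
Step 2: advance 3 -> fork_pos = 1 + 3 = 4. Next multiple of 6 is 6 (not reached); still 0 fragment(s).
Step 3: advance 7 -> fork_pos = 4 + 7 = 11. Reached multiple(s) of 6: 6 -> fragment 1 completed (1 total).
Step 4: advance 4 -> fork_pos = 11 + 4 = 15. Reached multiple(s) of 6: 12 -> fragment 2 completed (2 total).
Step 5: advance 2 -> fork_pos = 15 + 2 = 17. Next multiple of 6 is 18 (not reached); still 2 fragment(s).
Step 6: advance 4 -> fork_pos = 17 + 4 = 21. Reached multiple(s) of 6: 18 -> fragment 3 completed (3 total).
Check: final fork_pos = 21; the multiples of 6 that are <= 21 are 6..18 -> 21 // 6 = 3 completed fragment(s).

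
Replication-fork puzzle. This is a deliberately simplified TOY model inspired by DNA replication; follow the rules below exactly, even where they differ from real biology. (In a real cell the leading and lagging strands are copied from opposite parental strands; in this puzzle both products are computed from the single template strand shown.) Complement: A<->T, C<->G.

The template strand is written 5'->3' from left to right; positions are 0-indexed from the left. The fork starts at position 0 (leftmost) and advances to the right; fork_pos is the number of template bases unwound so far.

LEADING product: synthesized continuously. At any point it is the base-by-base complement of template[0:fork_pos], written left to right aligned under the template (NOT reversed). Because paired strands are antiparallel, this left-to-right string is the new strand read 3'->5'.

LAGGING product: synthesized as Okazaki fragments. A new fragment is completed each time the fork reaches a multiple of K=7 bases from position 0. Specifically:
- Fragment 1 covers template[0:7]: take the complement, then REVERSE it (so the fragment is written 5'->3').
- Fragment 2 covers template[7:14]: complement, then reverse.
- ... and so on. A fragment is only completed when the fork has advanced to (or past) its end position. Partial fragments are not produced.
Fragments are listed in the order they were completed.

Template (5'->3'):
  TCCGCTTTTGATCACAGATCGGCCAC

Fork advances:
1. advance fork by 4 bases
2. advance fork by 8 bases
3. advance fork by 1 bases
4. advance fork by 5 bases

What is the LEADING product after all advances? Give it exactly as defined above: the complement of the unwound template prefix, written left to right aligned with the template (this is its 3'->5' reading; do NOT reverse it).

Step 1: advance 4 -> fork_pos = 0 + 4 = 4.
Step 2: advance 8 -> fork_pos = 4 + 8 = 12.
Step 3: advance 1 -> fork_pos = 12 + 1 = 13.
Step 4: advance 5 -> fork_pos = 13 + 5 = 18.
Unwound prefix: template[0:18] = TCCGCTTTTGATCACAGA
Complement it base by base (A<->T, C<->G), keeping left-to-right order:
  [0:5] TCCGC -> AGGCG
  [5:10] TTTTG -> AAAAC
  [10:15] ATCAC -> TAGTG
  [15:18] AGA -> TCT
Concatenate: AGGCGAAAACTAGTGTCT (length 18; written aligned with the template, i.e. 3'->5').

Answer: AGGCGAAAACTAGTGTCT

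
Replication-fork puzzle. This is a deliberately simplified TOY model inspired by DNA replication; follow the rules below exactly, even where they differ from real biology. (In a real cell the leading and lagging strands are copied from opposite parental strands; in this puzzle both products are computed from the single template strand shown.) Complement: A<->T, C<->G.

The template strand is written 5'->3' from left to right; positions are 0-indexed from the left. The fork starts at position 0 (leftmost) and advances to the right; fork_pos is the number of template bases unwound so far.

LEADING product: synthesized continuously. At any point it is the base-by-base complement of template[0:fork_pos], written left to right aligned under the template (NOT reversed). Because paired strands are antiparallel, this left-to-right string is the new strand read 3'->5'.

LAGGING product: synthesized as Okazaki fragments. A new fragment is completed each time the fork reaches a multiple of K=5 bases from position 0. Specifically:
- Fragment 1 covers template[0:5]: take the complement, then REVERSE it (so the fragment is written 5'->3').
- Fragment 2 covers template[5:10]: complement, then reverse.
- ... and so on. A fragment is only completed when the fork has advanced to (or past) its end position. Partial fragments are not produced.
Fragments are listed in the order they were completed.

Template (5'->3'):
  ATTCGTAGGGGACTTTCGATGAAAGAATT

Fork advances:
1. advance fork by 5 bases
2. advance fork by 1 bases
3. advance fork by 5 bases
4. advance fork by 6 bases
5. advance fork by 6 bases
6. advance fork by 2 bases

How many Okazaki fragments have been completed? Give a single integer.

Step 1: advance 5 -> fork_pos = 0 + 5 = 5. Reached multiple(s) of 5: 5 -> fragment 1 completed (1 total).
Step 2: advance 1 -> fork_pos = 5 + 1 = 6. Next multiple of 5 is 10 (not reached); still 1 fragment(s).
Step 3: advance 5 -> fork_pos = 6 + 5 = 11. Reached multiple(s) of 5: 10 -> fragment 2 completed (2 total).
Step 4: advance 6 -> fork_pos = 11 + 6 = 17. Reached multiple(s) of 5: 15 -> fragment 3 completed (3 total).
Step 5: advance 6 -> fork_pos = 17 + 6 = 23. Reached multiple(s) of 5: 20 -> fragment 4 completed (4 total).
Step 6: advance 2 -> fork_pos = 23 + 2 = 25. Reached multiple(s) of 5: 25 -> fragment 5 completed (5 total).
Check: final fork_pos = 25; the multiples of 5 that are <= 25 are 5..25 -> 25 // 5 = 5 completed fragment(s).

Answer: 5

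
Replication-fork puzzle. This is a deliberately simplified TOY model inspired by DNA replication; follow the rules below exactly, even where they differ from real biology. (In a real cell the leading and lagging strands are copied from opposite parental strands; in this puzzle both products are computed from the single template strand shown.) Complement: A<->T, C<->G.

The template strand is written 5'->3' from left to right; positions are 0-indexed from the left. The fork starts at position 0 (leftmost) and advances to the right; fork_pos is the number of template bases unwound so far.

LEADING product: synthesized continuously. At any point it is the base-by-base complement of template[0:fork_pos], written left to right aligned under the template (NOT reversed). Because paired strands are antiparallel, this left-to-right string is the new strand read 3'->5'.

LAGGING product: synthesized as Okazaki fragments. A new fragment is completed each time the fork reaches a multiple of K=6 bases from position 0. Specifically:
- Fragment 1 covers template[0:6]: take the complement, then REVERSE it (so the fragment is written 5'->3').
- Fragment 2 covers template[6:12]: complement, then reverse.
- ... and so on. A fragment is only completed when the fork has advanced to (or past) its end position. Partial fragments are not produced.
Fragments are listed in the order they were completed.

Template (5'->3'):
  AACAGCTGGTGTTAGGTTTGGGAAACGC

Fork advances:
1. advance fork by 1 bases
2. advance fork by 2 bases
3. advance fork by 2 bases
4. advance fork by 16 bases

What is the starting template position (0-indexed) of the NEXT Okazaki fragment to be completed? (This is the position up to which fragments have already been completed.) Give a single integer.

Answer: 18

Derivation:
Step 1: advance 1 -> fork_pos = 0 + 1 = 1. Next multiple of 6 is 6 (not reached); still 0 fragment(s).
Step 2: advance 2 -> fork_pos = 1 + 2 = 3. Next multiple of 6 is 6 (not reached); still 0 fragment(s).
Step 3: advance 2 -> fork_pos = 3 + 2 = 5. Next multiple of 6 is 6 (not reached); still 0 fragment(s).
Step 4: advance 16 -> fork_pos = 5 + 16 = 21. Reached multiple(s) of 6: 6, 12, 18 -> fragments 1-3 completed (3 total).
3 fragment(s) completed, covering template[0:18] (3 x 6 = 18). The next fragment, fragment 4, covers template[18:24], so it starts at position 18.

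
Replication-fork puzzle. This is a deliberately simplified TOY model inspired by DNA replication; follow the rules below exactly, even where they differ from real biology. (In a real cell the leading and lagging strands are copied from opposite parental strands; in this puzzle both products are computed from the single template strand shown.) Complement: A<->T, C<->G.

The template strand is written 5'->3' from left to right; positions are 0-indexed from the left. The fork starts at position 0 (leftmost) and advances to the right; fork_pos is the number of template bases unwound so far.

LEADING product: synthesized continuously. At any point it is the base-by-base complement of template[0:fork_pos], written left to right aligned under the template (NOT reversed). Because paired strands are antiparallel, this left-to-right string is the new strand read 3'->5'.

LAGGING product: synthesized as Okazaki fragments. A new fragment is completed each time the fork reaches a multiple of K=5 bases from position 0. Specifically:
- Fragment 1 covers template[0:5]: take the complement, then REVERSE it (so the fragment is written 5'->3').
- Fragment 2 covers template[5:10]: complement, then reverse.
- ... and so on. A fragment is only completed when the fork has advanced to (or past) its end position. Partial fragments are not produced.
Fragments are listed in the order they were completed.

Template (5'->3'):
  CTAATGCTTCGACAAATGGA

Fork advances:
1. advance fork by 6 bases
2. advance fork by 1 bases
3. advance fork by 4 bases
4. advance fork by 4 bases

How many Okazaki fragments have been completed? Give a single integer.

Answer: 3

Derivation:
Step 1: advance 6 -> fork_pos = 0 + 6 = 6. Reached multiple(s) of 5: 5 -> fragment 1 completed (1 total).
Step 2: advance 1 -> fork_pos = 6 + 1 = 7. Next multiple of 5 is 10 (not reached); still 1 fragment(s).
Step 3: advance 4 -> fork_pos = 7 + 4 = 11. Reached multiple(s) of 5: 10 -> fragment 2 completed (2 total).
Step 4: advance 4 -> fork_pos = 11 + 4 = 15. Reached multiple(s) of 5: 15 -> fragment 3 completed (3 total).
Check: final fork_pos = 15; the multiples of 5 that are <= 15 are 5..15 -> 15 // 5 = 3 completed fragment(s).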